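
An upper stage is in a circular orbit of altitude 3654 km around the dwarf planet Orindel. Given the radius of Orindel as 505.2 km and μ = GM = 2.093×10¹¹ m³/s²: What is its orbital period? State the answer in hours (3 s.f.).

T ≈ 32.4 hours

r = 505.2 + 3654 = 4159.2 km = 4.1592×10⁶ m.
Kepler's third law: T = 2π√(r³/μ) = 2π√((4.159×10⁶)³ / 2.093×10¹¹).
r³/μ = 3.438×10⁸ s², so T = 2π × 1.854×10⁴ = 1.165×10⁵ s.
Converting: 1.165×10⁵ s ÷ 3600 = 32.36 hours.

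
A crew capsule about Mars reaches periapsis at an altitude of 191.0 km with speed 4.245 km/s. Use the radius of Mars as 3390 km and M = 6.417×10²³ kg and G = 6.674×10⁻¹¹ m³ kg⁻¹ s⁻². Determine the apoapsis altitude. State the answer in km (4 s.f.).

apoapsis altitude ≈ 7549 km

μ = GM = 6.674×10⁻¹¹ × 6.417×10²³ = 4.283×10¹³ m³/s².
r_p = 3390 + 191.0 = 3581.0 km = 3.581×10⁶ m.
Specific energy ε = v²/2 − μ/r = -2.950×10⁶ J/kg, so a = −μ/(2ε) = 7.260×10⁶ m.
The apsides satisfy r_p + r_a = 2a, so the apoapsis radius is 2a − r_p = 1.094×10⁷ m = 10939 km.
Apoapsis altitude = 10939 − 3390 = 7549.0 km.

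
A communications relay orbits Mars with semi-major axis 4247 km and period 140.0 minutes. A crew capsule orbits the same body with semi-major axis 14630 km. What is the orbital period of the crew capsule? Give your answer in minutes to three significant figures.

Kepler's third law: T² ∝ a³, so T₂ = T₁ (a₂/a₁)^(3/2).
a₂/a₁ = 3.445, (a₂/a₁)^(3/2) = 6.394.
T₂ = 140.0 × 6.394 = 895.1 minutes.

T₂ ≈ 895 minutes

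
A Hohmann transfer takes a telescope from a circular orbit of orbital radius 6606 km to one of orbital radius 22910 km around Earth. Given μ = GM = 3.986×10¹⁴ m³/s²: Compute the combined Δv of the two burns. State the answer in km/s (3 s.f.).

r₁ = 6606 km = 6.606×10⁶ m.
r₂ = 22910 km = 2.291×10⁷ m.
Transfer ellipse a_t = (r₁ + r₂)/2 = 1.476×10⁷ m.
At r₁: circular v_c1 = √(μ/r₁) = 7768 m/s; transfer-perigee v_p = √[μ(2/r₁ − 1/a_t)] = 9678 m/s.
Δv₁ = v_p − v_c1 = 1910 m/s.
At r₂: circular v_c2 = √(μ/r₂) = 4171 m/s; transfer-apogee v_a = √[μ(2/r₂ − 1/a_t)] = 2791 m/s.
Δv₂ = v_c2 − v_a = 1380 m/s.
Total Δv = Δv₁ + Δv₂ = 3291 m/s = 3.291 km/s.

Δv_total ≈ 3.29 km/s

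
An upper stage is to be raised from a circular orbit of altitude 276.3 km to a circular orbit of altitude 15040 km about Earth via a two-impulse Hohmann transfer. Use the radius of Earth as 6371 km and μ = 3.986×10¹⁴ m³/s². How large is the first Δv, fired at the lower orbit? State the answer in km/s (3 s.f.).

Δv ≈ 1.82 km/s

r₁ = 6371 + 276.3 = 6647.3 km = 6.6473×10⁶ m.
r₂ = 6371 + 15040 = 21411 km = 2.1411×10⁷ m.
Transfer ellipse a_t = (r₁ + r₂)/2 = 1.403×10⁷ m.
At r₁: circular v_c1 = √(μ/r₁) = 7744 m/s; transfer-perigee v_p = √[μ(2/r₁ − 1/a_t)] = 9566 m/s.
Δv₁ = v_p − v_c1 = 1823 m/s.
= 1.823 km/s.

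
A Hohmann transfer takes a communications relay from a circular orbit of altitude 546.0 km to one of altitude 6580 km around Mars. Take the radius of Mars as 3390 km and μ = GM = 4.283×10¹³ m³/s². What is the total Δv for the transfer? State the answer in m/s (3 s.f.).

Δv_total ≈ 1160 m/s

r₁ = 3390 + 546.0 = 3936.0 km = 3.9360×10⁶ m.
r₂ = 3390 + 6580 = 9970.0 km = 9.9700×10⁶ m.
Transfer ellipse a_t = (r₁ + r₂)/2 = 6.953×10⁶ m.
At r₁: circular v_c1 = √(μ/r₁) = 3299 m/s; transfer-periapsis v_p = √[μ(2/r₁ − 1/a_t)] = 3950 m/s.
Δv₁ = v_p − v_c1 = 651.4 m/s.
At r₂: circular v_c2 = √(μ/r₂) = 2073 m/s; transfer-apoapsis v_a = √[μ(2/r₂ − 1/a_t)] = 1559 m/s.
Δv₂ = v_c2 − v_a = 513.2 m/s.
Total Δv = Δv₁ + Δv₂ = 1165 m/s.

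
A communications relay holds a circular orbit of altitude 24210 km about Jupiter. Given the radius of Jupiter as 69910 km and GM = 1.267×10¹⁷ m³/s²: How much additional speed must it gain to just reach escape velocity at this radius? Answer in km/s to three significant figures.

Δv ≈ 15.2 km/s

r = 69910 + 24210 = 94120 km = 9.4120×10⁷ m.
Circular speed v_c = √(μ/r) = 36690 m/s.
Escape speed v_esc = √(2μ/r) = √2 × v_c = 51890 m/s.
Δv = v_esc − v_c = 15200 m/s = 15.20 km/s.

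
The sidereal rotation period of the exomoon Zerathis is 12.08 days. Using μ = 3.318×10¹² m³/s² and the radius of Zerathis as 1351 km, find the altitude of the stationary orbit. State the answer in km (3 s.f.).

h_sync ≈ 43700 km

T = 12.08 days = 1.044×10⁶ s.
A synchronous orbit has period T, so by Kepler's third law a = (μT²/4π²)^(1/3).
μT²/4π² = 3.318×10¹² × (1.044×10⁶)² / 39.48 = 9.155×10²² m³.
a = 4.507×10⁷ m = 45071 km.
Altitude h = a − R = 45071 − 1351 = 43720 km.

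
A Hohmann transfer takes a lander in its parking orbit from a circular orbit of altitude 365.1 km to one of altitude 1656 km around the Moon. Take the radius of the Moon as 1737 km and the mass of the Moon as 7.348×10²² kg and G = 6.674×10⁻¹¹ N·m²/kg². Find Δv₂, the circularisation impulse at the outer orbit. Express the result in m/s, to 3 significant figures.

μ = GM = 6.674×10⁻¹¹ × 7.348×10²² = 4.904×10¹² m³/s².
r₁ = 1737 + 365.1 = 2102.1 km = 2.1021×10⁶ m.
r₂ = 1737 + 1656 = 3393.0 km = 3.3930×10⁶ m.
Transfer ellipse a_t = (r₁ + r₂)/2 = 2.748×10⁶ m.
At r₁: circular v_c1 = √(μ/r₁) = 1527 m/s; transfer-perilune v_p = √[μ(2/r₁ − 1/a_t)] = 1697 m/s.
At r₂: circular v_c2 = √(μ/r₂) = 1202 m/s; transfer-apolune v_a = √[μ(2/r₂ − 1/a_t)] = 1052 m/s.
Δv₂ = v_c2 − v_a = 150.7 m/s.

Δv ≈ 151 m/s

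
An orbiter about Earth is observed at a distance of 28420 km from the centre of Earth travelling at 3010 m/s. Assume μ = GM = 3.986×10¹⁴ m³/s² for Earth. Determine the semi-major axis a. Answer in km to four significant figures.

r = 2.842×10⁷ m.
Vis-viva rearranged: 1/a = 2/r − v²/μ = 7.037×10⁻⁸ − 2.273×10⁻⁸ = 4.764×10⁻⁸ m⁻¹.
a = 2.099×10⁷ m = 20989 km.

a ≈ 20990 km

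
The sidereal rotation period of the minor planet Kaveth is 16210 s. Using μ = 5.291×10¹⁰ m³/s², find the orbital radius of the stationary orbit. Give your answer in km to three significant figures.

r_sync ≈ 706 km

A synchronous orbit has period T, so by Kepler's third law a = (μT²/4π²)^(1/3).
μT²/4π² = 5.291×10¹⁰ × (1.621×10⁴)² / 39.48 = 3.522×10¹⁷ m³.
a = 7.062×10⁵ m = 706.18 km.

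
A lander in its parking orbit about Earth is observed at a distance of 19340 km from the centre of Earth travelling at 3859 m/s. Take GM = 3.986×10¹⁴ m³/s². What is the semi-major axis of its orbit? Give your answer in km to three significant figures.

a ≈ 15100 km

r = 1.934×10⁷ m.
Vis-viva rearranged: 1/a = 2/r − v²/μ = 1.034×10⁻⁷ − 3.736×10⁻⁸ = 6.605×10⁻⁸ m⁻¹.
a = 1.514×10⁷ m = 15140 km.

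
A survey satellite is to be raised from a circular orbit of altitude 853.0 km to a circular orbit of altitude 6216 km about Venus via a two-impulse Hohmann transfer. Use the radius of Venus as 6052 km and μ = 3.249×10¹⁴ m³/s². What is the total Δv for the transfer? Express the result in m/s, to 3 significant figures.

r₁ = 6052 + 853.0 = 6905.0 km = 6.9050×10⁶ m.
r₂ = 6052 + 6216 = 12268 km = 1.2268×10⁷ m.
Transfer ellipse a_t = (r₁ + r₂)/2 = 9.586×10⁶ m.
At r₁: circular v_c1 = √(μ/r₁) = 6860 m/s; transfer-periapsis v_p = √[μ(2/r₁ − 1/a_t)] = 7760 m/s.
Δv₁ = v_p − v_c1 = 900.3 m/s.
At r₂: circular v_c2 = √(μ/r₂) = 5146 m/s; transfer-apoapsis v_a = √[μ(2/r₂ − 1/a_t)] = 4368 m/s.
Δv₂ = v_c2 − v_a = 778.6 m/s.
Total Δv = Δv₁ + Δv₂ = 1679 m/s.

Δv_total ≈ 1680 m/s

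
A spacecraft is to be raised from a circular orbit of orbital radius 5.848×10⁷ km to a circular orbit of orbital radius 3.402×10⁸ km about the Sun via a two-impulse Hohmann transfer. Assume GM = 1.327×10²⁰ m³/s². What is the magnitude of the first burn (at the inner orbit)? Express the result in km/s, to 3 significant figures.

Δv ≈ 14.6 km/s

r₁ = 5.848×10⁷ km = 5.848×10¹⁰ m.
r₂ = 3.402×10⁸ km = 3.402×10¹¹ m.
Transfer ellipse a_t = (r₁ + r₂)/2 = 1.993×10¹¹ m.
At r₁: circular v_c1 = √(μ/r₁) = 47640 m/s; transfer-perihelion v_p = √[μ(2/r₁ − 1/a_t)] = 62230 m/s.
Δv₁ = v_p − v_c1 = 14590 m/s.
= 14.59 km/s.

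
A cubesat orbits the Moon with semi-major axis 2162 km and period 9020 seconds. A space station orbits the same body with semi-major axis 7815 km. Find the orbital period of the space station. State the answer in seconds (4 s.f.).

T₂ ≈ 61990 seconds

Kepler's third law: T² ∝ a³, so T₂ = T₁ (a₂/a₁)^(3/2).
a₂/a₁ = 3.615, (a₂/a₁)^(3/2) = 6.872.
T₂ = 9020 × 6.872 = 61990 seconds.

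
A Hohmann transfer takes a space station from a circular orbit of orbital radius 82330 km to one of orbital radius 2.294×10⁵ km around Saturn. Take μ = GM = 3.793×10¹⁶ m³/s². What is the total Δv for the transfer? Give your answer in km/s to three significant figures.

r₁ = 82330 km = 8.233×10⁷ m.
r₂ = 2.294×10⁵ km = 2.294×10⁸ m.
Transfer ellipse a_t = (r₁ + r₂)/2 = 1.559×10⁸ m.
At r₁: circular v_c1 = √(μ/r₁) = 21460 m/s; transfer-perikrone v_p = √[μ(2/r₁ − 1/a_t)] = 26040 m/s.
Δv₁ = v_p − v_c1 = 4576 m/s.
At r₂: circular v_c2 = √(μ/r₂) = 12860 m/s; transfer-apokrone v_a = √[μ(2/r₂ − 1/a_t)] = 9345 m/s.
Δv₂ = v_c2 − v_a = 3513 m/s.
Total Δv = Δv₁ + Δv₂ = 8089 m/s = 8.089 km/s.

Δv_total ≈ 8.09 km/s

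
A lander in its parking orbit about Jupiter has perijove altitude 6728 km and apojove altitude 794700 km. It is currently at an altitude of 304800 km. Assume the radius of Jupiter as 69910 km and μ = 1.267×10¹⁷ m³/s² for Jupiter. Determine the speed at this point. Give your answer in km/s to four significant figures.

v ≈ 20.18 km/s

r_p = 69910 + 6728 = 76638 km = 7.6638×10⁷ m.
r_a = 69910 + 794700 = 864610 km = 8.6461×10⁸ m.
r = 69910 + 304800 = 3.7471×10⁵ km = 3.747×10⁸ m.
Semi-major axis a = (r_p + r_a)/2 = 4.7062×10⁵ km = 4.706×10⁸ m.
Vis-viva: v² = μ(2/r − 1/a) = 1.267×10¹⁷ × (5.337×10⁻⁹ − 2.125×10⁻⁹) = 4.070×10⁸ m²/s².
v = 20180 m/s = 20.18 km/s.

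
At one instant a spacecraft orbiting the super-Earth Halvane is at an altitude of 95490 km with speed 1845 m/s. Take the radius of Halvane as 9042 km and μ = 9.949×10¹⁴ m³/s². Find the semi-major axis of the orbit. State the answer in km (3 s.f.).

r = 9042 + 95490 = 1.0453×10⁵ km = 1.045×10⁸ m.
Vis-viva rearranged: 1/a = 2/r − v²/μ = 1.913×10⁻⁸ − 3.421×10⁻⁹ = 1.571×10⁻⁸ m⁻¹.
a = 6.365×10⁷ m = 63648 km.

a ≈ 63600 km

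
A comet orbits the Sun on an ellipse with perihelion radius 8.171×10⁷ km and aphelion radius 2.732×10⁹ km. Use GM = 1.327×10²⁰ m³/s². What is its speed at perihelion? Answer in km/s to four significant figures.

Semi-major axis a = (r_p + r_a)/2 = 1.4069×10⁹ km = 1.407×10¹² m.
Vis-viva: v² = μ(2/r − 1/a) = 1.327×10²⁰ × (2.448×10⁻¹¹ − 7.108×10⁻¹³) = 3.154×10⁹ m²/s².
v = 56160 m/s = 56.16 km/s.

v ≈ 56.16 km/s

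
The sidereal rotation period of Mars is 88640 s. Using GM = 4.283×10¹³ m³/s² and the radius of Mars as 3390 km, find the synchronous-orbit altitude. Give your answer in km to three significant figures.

h_sync ≈ 17000 km

A synchronous orbit has period T, so by Kepler's third law a = (μT²/4π²)^(1/3).
μT²/4π² = 4.283×10¹³ × (8.864×10⁴)² / 39.48 = 8.524×10²¹ m³.
a = 2.043×10⁷ m = 20428 km.
Altitude h = a − R = 20428 − 3390 = 17038 km.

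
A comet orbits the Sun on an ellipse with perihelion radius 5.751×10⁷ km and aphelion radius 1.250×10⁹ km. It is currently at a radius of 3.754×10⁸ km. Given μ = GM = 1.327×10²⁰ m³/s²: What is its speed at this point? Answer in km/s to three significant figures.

v ≈ 22.4 km/s

Semi-major axis a = (r_p + r_a)/2 = 6.5376×10⁸ km = 6.538×10¹¹ m.
Vis-viva: v² = μ(2/r − 1/a) = 1.327×10²⁰ × (5.328×10⁻¹² − 1.530×10⁻¹²) = 5.040×10⁸ m²/s².
v = 22450 m/s = 22.45 km/s.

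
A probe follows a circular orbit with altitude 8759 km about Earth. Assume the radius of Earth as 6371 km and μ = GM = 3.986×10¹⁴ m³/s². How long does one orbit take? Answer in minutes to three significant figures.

T ≈ 309 minutes

r = 6371 + 8759 = 15130 km = 1.5130×10⁷ m.
Kepler's third law: T = 2π√(r³/μ) = 2π√((1.513×10⁷)³ / 3.986×10¹⁴).
r³/μ = 8.689×10⁶ s², so T = 2π × 2.948×10³ = 1.852×10⁴ s.
Converting: 1.852×10⁴ s ÷ 60.00 = 308.7 minutes.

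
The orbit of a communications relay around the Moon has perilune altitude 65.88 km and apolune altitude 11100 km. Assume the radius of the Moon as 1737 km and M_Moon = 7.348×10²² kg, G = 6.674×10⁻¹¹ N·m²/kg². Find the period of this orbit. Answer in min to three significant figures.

μ = GM = 6.674×10⁻¹¹ × 7.348×10²² = 4.904×10¹² m³/s².
r_p = 1737 + 65.88 = 1802.9 km = 1.8029×10⁶ m.
r_a = 1737 + 11100 = 12837 km = 1.2837×10⁷ m.
Semi-major axis a = (r_p + r_a)/2 = (1802.9 + 12837)/2 = 7319.9 km = 7.320×10⁶ m.
By Kepler's third law T = 2π√(a³/μ) = 2π × 8.943×10³ = 5.619×10⁴ s.
= 936.5 min.

T ≈ 937 min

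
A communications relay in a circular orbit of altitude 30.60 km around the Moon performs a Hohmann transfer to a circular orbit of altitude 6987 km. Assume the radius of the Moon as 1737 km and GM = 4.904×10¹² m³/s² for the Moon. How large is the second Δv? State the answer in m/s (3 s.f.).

Δv ≈ 315 m/s

r₁ = 1737 + 30.60 = 1767.6 km = 1.7676×10⁶ m.
r₂ = 1737 + 6987 = 8724.0 km = 8.7240×10⁶ m.
Transfer ellipse a_t = (r₁ + r₂)/2 = 5.246×10⁶ m.
At r₁: circular v_c1 = √(μ/r₁) = 1666 m/s; transfer-perilune v_p = √[μ(2/r₁ − 1/a_t)] = 2148 m/s.
At r₂: circular v_c2 = √(μ/r₂) = 749.8 m/s; transfer-apolune v_a = √[μ(2/r₂ − 1/a_t)] = 435.2 m/s.
Δv₂ = v_c2 − v_a = 314.5 m/s.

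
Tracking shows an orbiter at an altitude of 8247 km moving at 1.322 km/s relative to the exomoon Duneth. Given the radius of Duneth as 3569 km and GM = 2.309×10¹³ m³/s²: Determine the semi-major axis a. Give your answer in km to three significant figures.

r = 3569 + 8247 = 11816 km = 1.182×10⁷ m.
Specific orbital energy ε = v²/2 − μ/r = (1322)²/2 − 2.309×10¹³/1.182×10⁷ = -1.080×10⁶ J/kg.
Since ε = −μ/(2a), a = −μ/(2ε) = 1.069×10⁷ m = 10687 km.

a ≈ 10700 km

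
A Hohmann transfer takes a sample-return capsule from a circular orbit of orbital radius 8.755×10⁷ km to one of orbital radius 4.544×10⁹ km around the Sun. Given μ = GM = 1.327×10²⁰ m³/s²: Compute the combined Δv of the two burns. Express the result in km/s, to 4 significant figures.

r₁ = 8.755×10⁷ km = 8.755×10¹⁰ m.
r₂ = 4.544×10⁹ km = 4.544×10¹² m.
Transfer ellipse a_t = (r₁ + r₂)/2 = 2.316×10¹² m.
At r₁: circular v_c1 = √(μ/r₁) = 38930 m/s; transfer-perihelion v_p = √[μ(2/r₁ − 1/a_t)] = 54540 m/s.
Δv₁ = v_p − v_c1 = 15600 m/s.
At r₂: circular v_c2 = √(μ/r₂) = 5404 m/s; transfer-aphelion v_a = √[μ(2/r₂ − 1/a_t)] = 1051 m/s.
Δv₂ = v_c2 − v_a = 4353 m/s.
Total Δv = Δv₁ + Δv₂ = 19960 m/s = 19.96 km/s.

Δv_total ≈ 19.96 km/s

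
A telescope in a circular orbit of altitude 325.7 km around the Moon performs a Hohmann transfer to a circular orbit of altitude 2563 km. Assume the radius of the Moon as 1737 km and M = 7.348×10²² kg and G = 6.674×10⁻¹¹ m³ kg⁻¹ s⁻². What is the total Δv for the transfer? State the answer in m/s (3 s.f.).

Δv_total ≈ 459 m/s

μ = GM = 6.674×10⁻¹¹ × 7.348×10²² = 4.904×10¹² m³/s².
r₁ = 1737 + 325.7 = 2062.7 km = 2.0627×10⁶ m.
r₂ = 1737 + 2563 = 4300.0 km = 4.3000×10⁶ m.
Transfer ellipse a_t = (r₁ + r₂)/2 = 3.181×10⁶ m.
At r₁: circular v_c1 = √(μ/r₁) = 1542 m/s; transfer-perilune v_p = √[μ(2/r₁ − 1/a_t)] = 1793 m/s.
Δv₁ = v_p − v_c1 = 250.7 m/s.
At r₂: circular v_c2 = √(μ/r₂) = 1068 m/s; transfer-apolune v_a = √[μ(2/r₂ − 1/a_t)] = 859.9 m/s.
Δv₂ = v_c2 − v_a = 208.0 m/s.
Total Δv = Δv₁ + Δv₂ = 458.7 m/s.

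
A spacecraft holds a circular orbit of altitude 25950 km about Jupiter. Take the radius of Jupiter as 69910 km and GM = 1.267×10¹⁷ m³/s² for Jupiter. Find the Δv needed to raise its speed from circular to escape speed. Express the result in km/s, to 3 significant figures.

Δv ≈ 15.1 km/s

r = 69910 + 25950 = 95860 km = 9.5860×10⁷ m.
Circular speed v_c = √(μ/r) = 36360 m/s.
Escape speed v_esc = √(2μ/r) = √2 × v_c = 51410 m/s.
Δv = v_esc − v_c = 15060 m/s = 15.06 km/s.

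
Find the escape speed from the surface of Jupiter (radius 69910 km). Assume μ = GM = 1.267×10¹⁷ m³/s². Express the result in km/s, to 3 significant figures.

r = R = 6.991×10⁷ m.
Escape speed v_esc = √(2μ/r) = √(2 × 1.267×10¹⁷ / 6.991×10⁷) = √(3.625×10⁹) = 60210 m/s.
= 60.21 km/s.

v_esc ≈ 60.2 km/s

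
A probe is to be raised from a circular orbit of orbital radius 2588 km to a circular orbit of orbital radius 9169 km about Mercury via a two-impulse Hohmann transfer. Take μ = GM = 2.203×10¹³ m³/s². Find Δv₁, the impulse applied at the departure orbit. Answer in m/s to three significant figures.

Δv ≈ 726 m/s

r₁ = 2588 km = 2.588×10⁶ m.
r₂ = 9169 km = 9.169×10⁶ m.
Transfer ellipse a_t = (r₁ + r₂)/2 = 5.878×10⁶ m.
At r₁: circular v_c1 = √(μ/r₁) = 2918 m/s; transfer-periherm v_p = √[μ(2/r₁ − 1/a_t)] = 3644 m/s.
Δv₁ = v_p − v_c1 = 726.2 m/s.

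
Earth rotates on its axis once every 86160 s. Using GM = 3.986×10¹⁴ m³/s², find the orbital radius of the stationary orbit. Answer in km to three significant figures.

r_sync ≈ 42200 km

A synchronous orbit has period T, so by Kepler's third law a = (μT²/4π²)^(1/3).
μT²/4π² = 3.986×10¹⁴ × (8.616×10⁴)² / 39.48 = 7.495×10²² m³.
a = 4.216×10⁷ m = 42163 km.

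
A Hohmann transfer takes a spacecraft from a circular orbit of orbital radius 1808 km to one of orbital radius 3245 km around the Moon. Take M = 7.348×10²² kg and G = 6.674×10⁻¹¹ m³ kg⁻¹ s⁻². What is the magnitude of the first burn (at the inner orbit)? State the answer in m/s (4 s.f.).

Δv ≈ 219.5 m/s

μ = GM = 6.674×10⁻¹¹ × 7.348×10²² = 4.904×10¹² m³/s².
r₁ = 1808 km = 1.808×10⁶ m.
r₂ = 3245 km = 3.245×10⁶ m.
Transfer ellipse a_t = (r₁ + r₂)/2 = 2.526×10⁶ m.
At r₁: circular v_c1 = √(μ/r₁) = 1647 m/s; transfer-perilune v_p = √[μ(2/r₁ − 1/a_t)] = 1866 m/s.
Δv₁ = v_p − v_c1 = 219.5 m/s.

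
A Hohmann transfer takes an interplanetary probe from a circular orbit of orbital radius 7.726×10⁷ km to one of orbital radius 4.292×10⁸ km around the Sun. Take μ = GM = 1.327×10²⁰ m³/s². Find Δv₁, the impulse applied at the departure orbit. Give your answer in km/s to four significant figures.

r₁ = 7.726×10⁷ km = 7.726×10¹⁰ m.
r₂ = 4.292×10⁸ km = 4.292×10¹¹ m.
Transfer ellipse a_t = (r₁ + r₂)/2 = 2.532×10¹¹ m.
At r₁: circular v_c1 = √(μ/r₁) = 41440 m/s; transfer-perihelion v_p = √[μ(2/r₁ − 1/a_t)] = 53950 m/s.
Δv₁ = v_p − v_c1 = 12510 m/s.
= 12.51 km/s.

Δv ≈ 12.51 km/s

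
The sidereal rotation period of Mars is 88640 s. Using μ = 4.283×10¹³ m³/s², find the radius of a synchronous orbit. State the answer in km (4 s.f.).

A synchronous orbit has period T, so by Kepler's third law a = (μT²/4π²)^(1/3).
μT²/4π² = 4.283×10¹³ × (8.864×10⁴)² / 39.48 = 8.524×10²¹ m³.
a = 2.043×10⁷ m = 20428 km.

r_sync ≈ 20430 km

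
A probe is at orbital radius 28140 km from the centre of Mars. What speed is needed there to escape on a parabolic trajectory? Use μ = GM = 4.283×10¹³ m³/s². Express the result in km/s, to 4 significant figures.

v_esc ≈ 1.745 km/s

r = 28140 km = 2.814×10⁷ m.
Escape speed v_esc = √(2μ/r) = √(2 × 4.283×10¹³ / 2.814×10⁷) = √(3.044×10⁶) = 1745 m/s.
= 1.745 km/s.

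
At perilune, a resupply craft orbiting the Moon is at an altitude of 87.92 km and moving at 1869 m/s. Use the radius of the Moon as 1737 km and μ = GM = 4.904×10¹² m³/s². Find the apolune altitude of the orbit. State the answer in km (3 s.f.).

r_p = 1737 + 87.92 = 1824.9 km = 1.825×10⁶ m.
Specific energy ε = v²/2 − μ/r = -9.407×10⁵ J/kg, so a = −μ/(2ε) = 2.607×10⁶ m.
The apsides satisfy r_p + r_a = 2a, so the apolune radius is 2a − r_p = 3.388×10⁶ m = 3388.4 km.
Apolune altitude = 3388.4 − 1737 = 1651.4 km.

apolune altitude ≈ 1650 km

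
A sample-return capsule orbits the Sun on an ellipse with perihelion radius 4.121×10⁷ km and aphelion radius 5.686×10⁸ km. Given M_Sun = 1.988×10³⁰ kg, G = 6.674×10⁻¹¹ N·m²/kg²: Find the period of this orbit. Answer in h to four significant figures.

μ = GM = 6.674×10⁻¹¹ × 1.988×10³⁰ = 1.327×10²⁰ m³/s².
Semi-major axis a = (r_p + r_a)/2 = (4.1210×10⁷ + 5.6860×10⁸)/2 = 3.0490×10⁸ km = 3.049×10¹¹ m.
By Kepler's third law T = 2π√(a³/μ) = 2π × 1.462×10⁷ = 9.184×10⁷ s.
= 25510 h.

T ≈ 25510 h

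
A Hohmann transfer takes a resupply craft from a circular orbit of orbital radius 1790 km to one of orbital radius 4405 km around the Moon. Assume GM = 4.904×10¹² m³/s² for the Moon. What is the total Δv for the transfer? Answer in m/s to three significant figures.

Δv_total ≈ 572 m/s

r₁ = 1790 km = 1.790×10⁶ m.
r₂ = 4405 km = 4.405×10⁶ m.
Transfer ellipse a_t = (r₁ + r₂)/2 = 3.098×10⁶ m.
At r₁: circular v_c1 = √(μ/r₁) = 1655 m/s; transfer-perilune v_p = √[μ(2/r₁ − 1/a_t)] = 1974 m/s.
Δv₁ = v_p − v_c1 = 318.7 m/s.
At r₂: circular v_c2 = √(μ/r₂) = 1055 m/s; transfer-apolune v_a = √[μ(2/r₂ − 1/a_t)] = 802.1 m/s.
Δv₂ = v_c2 − v_a = 253.0 m/s.
Total Δv = Δv₁ + Δv₂ = 571.7 m/s.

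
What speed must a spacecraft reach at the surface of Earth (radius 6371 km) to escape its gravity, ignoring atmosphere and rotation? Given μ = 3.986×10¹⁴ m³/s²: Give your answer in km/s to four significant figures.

v_esc ≈ 11.19 km/s

r = R = 6.371×10⁶ m.
Escape speed v_esc = √(2μ/r) = √(2 × 3.986×10¹⁴ / 6.371×10⁶) = √(1.251×10⁸) = 11190 m/s.
= 11.19 km/s.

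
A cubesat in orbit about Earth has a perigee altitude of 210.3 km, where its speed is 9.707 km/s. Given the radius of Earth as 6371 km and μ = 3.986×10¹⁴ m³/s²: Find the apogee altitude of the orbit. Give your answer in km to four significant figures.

r_p = 6371 + 210.3 = 6581.3 km = 6.581×10⁶ m.
Specific energy ε = v²/2 − μ/r = -1.345×10⁷ J/kg, so a = −μ/(2ε) = 1.481×10⁷ m.
The apsides satisfy r_p + r_a = 2a, so the apogee radius is 2a − r_p = 2.305×10⁷ m = 23049 km.
Apogee altitude = 23049 − 6371 = 16678 km.

apogee altitude ≈ 16680 km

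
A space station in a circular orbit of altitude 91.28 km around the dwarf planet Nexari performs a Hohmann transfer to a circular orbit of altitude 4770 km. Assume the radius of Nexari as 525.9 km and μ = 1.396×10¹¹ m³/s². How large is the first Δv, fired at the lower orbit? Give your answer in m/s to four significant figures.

Δv ≈ 160.9 m/s

r₁ = 525.9 + 91.28 = 617.18 km = 6.1718×10⁵ m.
r₂ = 525.9 + 4770 = 5295.9 km = 5.2959×10⁶ m.
Transfer ellipse a_t = (r₁ + r₂)/2 = 2.957×10⁶ m.
At r₁: circular v_c1 = √(μ/r₁) = 475.6 m/s; transfer-periapsis v_p = √[μ(2/r₁ − 1/a_t)] = 636.5 m/s.
Δv₁ = v_p − v_c1 = 160.9 m/s.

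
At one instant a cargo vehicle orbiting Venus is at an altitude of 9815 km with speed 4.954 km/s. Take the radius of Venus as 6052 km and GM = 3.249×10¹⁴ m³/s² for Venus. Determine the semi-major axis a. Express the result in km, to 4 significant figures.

a ≈ 19800 km

r = 6052 + 9815 = 15867 km = 1.587×10⁷ m.
Vis-viva rearranged: 1/a = 2/r − v²/μ = 1.260×10⁻⁷ − 7.554×10⁻⁸ = 5.051×10⁻⁸ m⁻¹.
a = 1.980×10⁷ m = 19798 km.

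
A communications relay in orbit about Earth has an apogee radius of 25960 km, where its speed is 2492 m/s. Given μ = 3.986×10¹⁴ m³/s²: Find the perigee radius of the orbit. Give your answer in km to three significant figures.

r_a = 2.596×10⁷ m.
Specific energy ε = v²/2 − μ/r = -1.225×10⁷ J/kg, so a = −μ/(2ε) = 1.627×10⁷ m.
The apsides satisfy r_p + r_a = 2a, so the perigee radius is 2a − r_a = 6.580×10⁶ m = 6580.5 km.

perigee radius ≈ 6580 km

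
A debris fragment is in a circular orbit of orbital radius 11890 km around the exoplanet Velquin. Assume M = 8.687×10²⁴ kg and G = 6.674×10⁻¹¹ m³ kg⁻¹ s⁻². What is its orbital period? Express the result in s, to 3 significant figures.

μ = GM = 6.674×10⁻¹¹ × 8.687×10²⁴ = 5.798×10¹⁴ m³/s².
r = 11890 km = 1.189×10⁷ m.
Kepler's third law: T = 2π√(r³/μ) = 2π√((1.189×10⁷)³ / 5.798×10¹⁴).
r³/μ = 2.899×10⁶ s², so T = 2π × 1.703×10³ = 1.070×10⁴ s.

T ≈ 10700 s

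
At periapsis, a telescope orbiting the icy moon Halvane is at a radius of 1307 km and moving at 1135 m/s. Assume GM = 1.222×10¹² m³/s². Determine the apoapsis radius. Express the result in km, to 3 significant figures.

apoapsis radius ≈ 2890 km

r_p = 1.307×10⁶ m.
Specific energy ε = v²/2 − μ/r = -2.909×10⁵ J/kg, so a = −μ/(2ε) = 2.101×10⁶ m.
The apsides satisfy r_p + r_a = 2a, so the apoapsis radius is 2a − r_p = 2.894×10⁶ m = 2894.4 km.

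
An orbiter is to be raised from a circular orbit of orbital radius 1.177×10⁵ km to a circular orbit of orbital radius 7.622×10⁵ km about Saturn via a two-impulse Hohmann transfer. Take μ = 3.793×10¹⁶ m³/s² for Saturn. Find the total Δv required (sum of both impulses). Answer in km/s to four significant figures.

r₁ = 1.177×10⁵ km = 1.177×10⁸ m.
r₂ = 7.622×10⁵ km = 7.622×10⁸ m.
Transfer ellipse a_t = (r₁ + r₂)/2 = 4.400×10⁸ m.
At r₁: circular v_c1 = √(μ/r₁) = 17950 m/s; transfer-perikrone v_p = √[μ(2/r₁ − 1/a_t)] = 23630 m/s.
Δv₁ = v_p − v_c1 = 5677 m/s.
At r₂: circular v_c2 = √(μ/r₂) = 7054 m/s; transfer-apokrone v_a = √[μ(2/r₂ − 1/a_t)] = 3649 m/s.
Δv₂ = v_c2 − v_a = 3406 m/s.
Total Δv = Δv₁ + Δv₂ = 9082 m/s = 9.082 km/s.

Δv_total ≈ 9.082 km/s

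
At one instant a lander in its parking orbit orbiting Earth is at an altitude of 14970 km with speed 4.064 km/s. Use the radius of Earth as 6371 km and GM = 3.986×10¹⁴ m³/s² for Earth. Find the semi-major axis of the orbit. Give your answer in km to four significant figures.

a ≈ 19130 km

r = 6371 + 14970 = 21341 km = 2.134×10⁷ m.
Specific orbital energy ε = v²/2 − μ/r = (4064)²/2 − 3.986×10¹⁴/2.134×10⁷ = -1.042×10⁷ J/kg.
Since ε = −μ/(2a), a = −μ/(2ε) = 1.913×10⁷ m = 19127 km.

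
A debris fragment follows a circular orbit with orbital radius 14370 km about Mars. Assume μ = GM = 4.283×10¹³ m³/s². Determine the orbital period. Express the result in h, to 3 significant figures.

r = 14370 km = 1.437×10⁷ m.
Kepler's third law: T = 2π√(r³/μ) = 2π√((1.437×10⁷)³ / 4.283×10¹³).
r³/μ = 6.928×10⁷ s², so T = 2π × 8.324×10³ = 5.230×10⁴ s.
Converting: 5.230×10⁴ s ÷ 3600 = 14.53 h.

T ≈ 14.5 h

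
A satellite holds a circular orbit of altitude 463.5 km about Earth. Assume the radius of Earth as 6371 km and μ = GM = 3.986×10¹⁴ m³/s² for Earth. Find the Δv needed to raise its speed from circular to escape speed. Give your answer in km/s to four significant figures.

r = 6371 + 463.5 = 6834.5 km = 6.8345×10⁶ m.
Circular speed v_c = √(μ/r) = 7637 m/s.
Escape speed v_esc = √(2μ/r) = √2 × v_c = 10800 m/s.
Δv = v_esc − v_c = 3163 m/s = 3.163 km/s.

Δv ≈ 3.163 km/s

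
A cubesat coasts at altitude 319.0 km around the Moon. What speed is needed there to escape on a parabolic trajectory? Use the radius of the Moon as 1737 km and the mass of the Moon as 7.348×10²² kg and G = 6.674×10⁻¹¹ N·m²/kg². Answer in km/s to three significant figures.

v_esc ≈ 2.18 km/s

μ = GM = 6.674×10⁻¹¹ × 7.348×10²² = 4.904×10¹² m³/s².
r = 1737 + 319.0 = 2056.0 km = 2.0560×10⁶ m.
Escape speed v_esc = √(2μ/r) = √(2 × 4.904×10¹² / 2.056×10⁶) = √(4.770×10⁶) = 2184 m/s.
= 2.184 km/s.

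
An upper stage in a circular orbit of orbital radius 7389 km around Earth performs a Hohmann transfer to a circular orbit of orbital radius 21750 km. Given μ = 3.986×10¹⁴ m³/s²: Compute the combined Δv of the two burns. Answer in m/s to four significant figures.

Δv_total ≈ 2861 m/s

r₁ = 7389 km = 7.389×10⁶ m.
r₂ = 21750 km = 2.175×10⁷ m.
Transfer ellipse a_t = (r₁ + r₂)/2 = 1.457×10⁷ m.
At r₁: circular v_c1 = √(μ/r₁) = 7345 m/s; transfer-perigee v_p = √[μ(2/r₁ − 1/a_t)] = 8974 m/s.
Δv₁ = v_p − v_c1 = 1629 m/s.
At r₂: circular v_c2 = √(μ/r₂) = 4281 m/s; transfer-apogee v_a = √[μ(2/r₂ − 1/a_t)] = 3049 m/s.
Δv₂ = v_c2 − v_a = 1232 m/s.
Total Δv = Δv₁ + Δv₂ = 2861 m/s.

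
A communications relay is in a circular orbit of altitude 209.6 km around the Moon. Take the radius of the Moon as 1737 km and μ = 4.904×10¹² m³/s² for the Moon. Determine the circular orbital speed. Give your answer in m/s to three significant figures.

r = 1737 + 209.6 = 1946.6 km = 1.9466×10⁶ m.
For a circular orbit v = √(μ/r) = √(4.904×10¹² / 1.947×10⁶) = √(2.519×10⁶) = 1587 m/s.

v ≈ 1590 m/s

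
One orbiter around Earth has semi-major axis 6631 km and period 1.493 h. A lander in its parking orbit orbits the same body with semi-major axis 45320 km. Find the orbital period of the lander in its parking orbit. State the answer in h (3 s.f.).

T₂ ≈ 26.7 h

Kepler's third law: T² ∝ a³, so T₂ = T₁ (a₂/a₁)^(3/2).
a₂/a₁ = 6.835, (a₂/a₁)^(3/2) = 17.87.
T₂ = 1.493 × 17.87 = 26.68 h.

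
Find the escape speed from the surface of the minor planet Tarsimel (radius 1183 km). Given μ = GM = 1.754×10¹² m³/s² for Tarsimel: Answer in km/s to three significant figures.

r = R = 1.183×10⁶ m.
Escape speed v_esc = √(2μ/r) = √(2 × 1.754×10¹² / 1.183×10⁶) = √(2.965×10⁶) = 1722 m/s.
= 1.722 km/s.

v_esc ≈ 1.72 km/s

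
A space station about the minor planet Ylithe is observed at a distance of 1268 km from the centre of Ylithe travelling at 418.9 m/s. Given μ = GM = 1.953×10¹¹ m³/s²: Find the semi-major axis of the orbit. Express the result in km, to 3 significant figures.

a ≈ 1470 km

r = 1.268×10⁶ m.
Vis-viva rearranged: 1/a = 2/r − v²/μ = 1.577×10⁻⁶ − 8.985×10⁻⁷ = 6.788×10⁻⁷ m⁻¹.
a = 1.473×10⁶ m = 1473.2 km.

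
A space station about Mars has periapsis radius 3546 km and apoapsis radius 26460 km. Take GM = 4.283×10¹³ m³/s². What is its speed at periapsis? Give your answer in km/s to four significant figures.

Semi-major axis a = (r_p + r_a)/2 = 15003 km = 1.500×10⁷ m.
Vis-viva: v² = μ(2/r − 1/a) = 4.283×10¹³ × (5.640×10⁻⁷ − 6.665×10⁻⁸) = 2.130×10⁷ m²/s².
v = 4615 m/s = 4.615 km/s.

v ≈ 4.615 km/s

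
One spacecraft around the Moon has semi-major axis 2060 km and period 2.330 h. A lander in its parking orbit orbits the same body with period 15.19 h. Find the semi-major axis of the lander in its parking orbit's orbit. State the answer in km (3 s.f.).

a₂ ≈ 7190 km

Kepler's third law: a³ ∝ T², so a₂ = a₁ (T₂/T₁)^(2/3).
T₂/T₁ = 6.519, (T₂/T₁)^(2/3) = 3.490.
a₂ = 2060 × 3.490 = 7189 km.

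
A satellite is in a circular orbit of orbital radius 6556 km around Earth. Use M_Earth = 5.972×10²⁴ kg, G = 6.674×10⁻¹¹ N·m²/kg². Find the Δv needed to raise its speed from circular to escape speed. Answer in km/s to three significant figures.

μ = GM = 6.674×10⁻¹¹ × 5.972×10²⁴ = 3.986×10¹⁴ m³/s².
r = 6556 km = 6.556×10⁶ m.
Circular speed v_c = √(μ/r) = 7797 m/s.
Escape speed v_esc = √(2μ/r) = √2 × v_c = 11030 m/s.
Δv = v_esc − v_c = 3230 m/s = 3.230 km/s.

Δv ≈ 3.23 km/s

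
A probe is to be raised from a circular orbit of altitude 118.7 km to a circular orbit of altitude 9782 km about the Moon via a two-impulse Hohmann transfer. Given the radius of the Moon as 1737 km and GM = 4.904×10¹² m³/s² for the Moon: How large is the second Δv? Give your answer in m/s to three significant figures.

Δv ≈ 309 m/s

r₁ = 1737 + 118.7 = 1855.7 km = 1.8557×10⁶ m.
r₂ = 1737 + 9782 = 11519 km = 1.1519×10⁷ m.
Transfer ellipse a_t = (r₁ + r₂)/2 = 6.687×10⁶ m.
At r₁: circular v_c1 = √(μ/r₁) = 1626 m/s; transfer-perilune v_p = √[μ(2/r₁ − 1/a_t)] = 2134 m/s.
At r₂: circular v_c2 = √(μ/r₂) = 652.5 m/s; transfer-apolune v_a = √[μ(2/r₂ − 1/a_t)] = 343.7 m/s.
Δv₂ = v_c2 − v_a = 308.8 m/s.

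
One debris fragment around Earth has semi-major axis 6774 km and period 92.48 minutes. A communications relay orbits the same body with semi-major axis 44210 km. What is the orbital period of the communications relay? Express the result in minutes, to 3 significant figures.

Kepler's third law: T² ∝ a³, so T₂ = T₁ (a₂/a₁)^(3/2).
a₂/a₁ = 6.526, (a₂/a₁)^(3/2) = 16.67.
T₂ = 92.48 × 16.67 = 1542 minutes.

T₂ ≈ 1540 minutes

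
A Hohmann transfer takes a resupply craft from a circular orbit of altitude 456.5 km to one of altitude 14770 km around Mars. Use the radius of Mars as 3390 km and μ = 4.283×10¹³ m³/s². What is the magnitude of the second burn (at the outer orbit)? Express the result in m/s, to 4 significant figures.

r₁ = 3390 + 456.5 = 3846.5 km = 3.8465×10⁶ m.
r₂ = 3390 + 14770 = 18160 km = 1.8160×10⁷ m.
Transfer ellipse a_t = (r₁ + r₂)/2 = 1.100×10⁷ m.
At r₁: circular v_c1 = √(μ/r₁) = 3337 m/s; transfer-periapsis v_p = √[μ(2/r₁ − 1/a_t)] = 4287 m/s.
At r₂: circular v_c2 = √(μ/r₂) = 1536 m/s; transfer-apoapsis v_a = √[μ(2/r₂ − 1/a_t)] = 908.0 m/s.
Δv₂ = v_c2 − v_a = 627.7 m/s.

Δv ≈ 627.7 m/s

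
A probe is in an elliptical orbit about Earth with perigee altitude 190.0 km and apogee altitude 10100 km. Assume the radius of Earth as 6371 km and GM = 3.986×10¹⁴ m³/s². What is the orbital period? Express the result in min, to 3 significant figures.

r_p = 6371 + 190.0 = 6561.0 km = 6.5610×10⁶ m.
r_a = 6371 + 10100 = 16471 km = 1.6471×10⁷ m.
Semi-major axis a = (r_p + r_a)/2 = (6561.0 + 16471)/2 = 11516 km = 1.152×10⁷ m.
By Kepler's third law T = 2π√(a³/μ) = 2π × 1.957×10³ = 1.230×10⁴ s.
= 205.0 min.

T ≈ 205 min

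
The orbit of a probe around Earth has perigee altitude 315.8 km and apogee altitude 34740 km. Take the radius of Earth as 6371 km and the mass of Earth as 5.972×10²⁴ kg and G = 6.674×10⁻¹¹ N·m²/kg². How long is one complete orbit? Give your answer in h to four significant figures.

μ = GM = 6.674×10⁻¹¹ × 5.972×10²⁴ = 3.986×10¹⁴ m³/s².
r_p = 6371 + 315.8 = 6686.8 km = 6.6868×10⁶ m.
r_a = 6371 + 34740 = 41111 km = 4.1111×10⁷ m.
Semi-major axis a = (r_p + r_a)/2 = (6686.8 + 41111)/2 = 23899 km = 2.390×10⁷ m.
By Kepler's third law T = 2π√(a³/μ) = 2π × 5.852×10³ = 3.677×10⁴ s.
= 10.21 h.

T ≈ 10.21 h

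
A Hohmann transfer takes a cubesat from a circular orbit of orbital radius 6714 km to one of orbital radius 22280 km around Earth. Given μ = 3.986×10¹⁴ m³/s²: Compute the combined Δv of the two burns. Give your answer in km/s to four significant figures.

Δv_total ≈ 3.198 km/s

r₁ = 6714 km = 6.714×10⁶ m.
r₂ = 22280 km = 2.228×10⁷ m.
Transfer ellipse a_t = (r₁ + r₂)/2 = 1.450×10⁷ m.
At r₁: circular v_c1 = √(μ/r₁) = 7705 m/s; transfer-perigee v_p = √[μ(2/r₁ − 1/a_t)] = 9552 m/s.
Δv₁ = v_p − v_c1 = 1847 m/s.
At r₂: circular v_c2 = √(μ/r₂) = 4230 m/s; transfer-apogee v_a = √[μ(2/r₂ − 1/a_t)] = 2878 m/s.
Δv₂ = v_c2 − v_a = 1351 m/s.
Total Δv = Δv₁ + Δv₂ = 3198 m/s = 3.198 km/s.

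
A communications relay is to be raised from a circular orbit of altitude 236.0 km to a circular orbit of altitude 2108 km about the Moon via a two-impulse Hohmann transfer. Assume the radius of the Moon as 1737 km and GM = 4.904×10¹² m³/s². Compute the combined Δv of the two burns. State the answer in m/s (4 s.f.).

r₁ = 1737 + 236.0 = 1973.0 km = 1.9730×10⁶ m.
r₂ = 1737 + 2108 = 3845.0 km = 3.8450×10⁶ m.
Transfer ellipse a_t = (r₁ + r₂)/2 = 2.909×10⁶ m.
At r₁: circular v_c1 = √(μ/r₁) = 1577 m/s; transfer-perilune v_p = √[μ(2/r₁ − 1/a_t)] = 1813 m/s.
Δv₁ = v_p − v_c1 = 236.0 m/s.
At r₂: circular v_c2 = √(μ/r₂) = 1129 m/s; transfer-apolune v_a = √[μ(2/r₂ − 1/a_t)] = 930.1 m/s.
Δv₂ = v_c2 − v_a = 199.3 m/s.
Total Δv = Δv₁ + Δv₂ = 435.2 m/s.

Δv_total ≈ 435.2 m/s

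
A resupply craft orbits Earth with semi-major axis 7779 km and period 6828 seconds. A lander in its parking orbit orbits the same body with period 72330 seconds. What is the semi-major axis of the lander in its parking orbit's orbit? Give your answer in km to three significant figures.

Kepler's third law: a³ ∝ T², so a₂ = a₁ (T₂/T₁)^(2/3).
T₂/T₁ = 10.59, (T₂/T₁)^(2/3) = 4.823.
a₂ = 7779 × 4.823 = 37520 km.

a₂ ≈ 37500 km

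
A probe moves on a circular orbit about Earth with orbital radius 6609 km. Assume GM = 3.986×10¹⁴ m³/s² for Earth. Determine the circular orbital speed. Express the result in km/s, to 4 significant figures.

v ≈ 7.766 km/s

r = 6609 km = 6.609×10⁶ m.
For a circular orbit v = √(μ/r) = √(3.986×10¹⁴ / 6.609×10⁶) = √(6.031×10⁷) = 7766 m/s.
That is 7.766 km/s.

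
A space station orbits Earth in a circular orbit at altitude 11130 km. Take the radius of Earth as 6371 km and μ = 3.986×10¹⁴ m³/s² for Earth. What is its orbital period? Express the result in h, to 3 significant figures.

T ≈ 6.40 h

r = 6371 + 11130 = 17501 km = 1.7501×10⁷ m.
Kepler's third law: T = 2π√(r³/μ) = 2π√((1.750×10⁷)³ / 3.986×10¹⁴).
r³/μ = 1.345×10⁷ s², so T = 2π × 3.667×10³ = 2.304×10⁴ s.
Converting: 2.304×10⁴ s ÷ 3600 = 6.400 h.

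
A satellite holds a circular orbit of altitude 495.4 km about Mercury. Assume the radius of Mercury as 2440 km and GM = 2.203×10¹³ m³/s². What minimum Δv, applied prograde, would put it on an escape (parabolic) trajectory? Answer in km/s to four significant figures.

Δv ≈ 1.135 km/s

r = 2440 + 495.4 = 2935.4 km = 2.9354×10⁶ m.
Circular speed v_c = √(μ/r) = 2740 m/s.
Escape speed v_esc = √(2μ/r) = √2 × v_c = 3874 m/s.
Δv = v_esc − v_c = 1135 m/s = 1.135 km/s.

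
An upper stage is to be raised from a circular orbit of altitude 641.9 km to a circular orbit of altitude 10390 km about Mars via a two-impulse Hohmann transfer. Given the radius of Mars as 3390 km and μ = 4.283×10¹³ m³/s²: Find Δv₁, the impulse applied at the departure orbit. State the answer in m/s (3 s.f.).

r₁ = 3390 + 641.9 = 4031.9 km = 4.0319×10⁶ m.
r₂ = 3390 + 10390 = 13780 km = 1.3780×10⁷ m.
Transfer ellipse a_t = (r₁ + r₂)/2 = 8.906×10⁶ m.
At r₁: circular v_c1 = √(μ/r₁) = 3259 m/s; transfer-periapsis v_p = √[μ(2/r₁ − 1/a_t)] = 4054 m/s.
Δv₁ = v_p − v_c1 = 794.9 m/s.

Δv ≈ 795 m/s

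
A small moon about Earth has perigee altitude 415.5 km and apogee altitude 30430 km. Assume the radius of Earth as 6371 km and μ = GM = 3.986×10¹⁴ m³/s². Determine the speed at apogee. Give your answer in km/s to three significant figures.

r_p = 6371 + 415.5 = 6786.5 km = 6.7865×10⁶ m.
r_a = 6371 + 30430 = 36801 km = 3.6801×10⁷ m.
Semi-major axis a = (r_p + r_a)/2 = 21794 km = 2.179×10⁷ m.
Vis-viva: v² = μ(2/r − 1/a) = 3.986×10¹⁴ × (5.435×10⁻⁸ − 4.588×10⁻⁸) = 3.373×10⁶ m²/s².
v = 1837 m/s = 1.837 km/s.

v ≈ 1.84 km/s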